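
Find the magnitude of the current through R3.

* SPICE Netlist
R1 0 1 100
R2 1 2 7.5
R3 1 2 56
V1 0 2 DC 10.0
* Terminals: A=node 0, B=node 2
Nodal analysis, taking node 2 as the 0 V reference.
Source V1 fixes V_0 = 10 V.
KCL at each unknown node (sum of currents leaving = 0; resistances in Ω):
  Node 1: (V_1 - 10)/100 + (V_1 - 0)/7.5 + (V_1 - 0)/56 = 0
Collecting terms: 0.1612 × V_1 = 0.1  =>  V_1 = 0.6204 V
I_R3 = (V_1 - V_2)/R3 = (0.6204 - 0)/56 = 0.01108 A
|I_R3| = 0.01108 A

Final answer: |I_R3| = 0.01108 A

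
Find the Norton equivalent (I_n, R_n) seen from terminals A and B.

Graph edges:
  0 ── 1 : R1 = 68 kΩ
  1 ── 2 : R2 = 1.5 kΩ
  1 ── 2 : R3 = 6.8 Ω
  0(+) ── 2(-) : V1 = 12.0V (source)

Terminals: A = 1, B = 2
Find the Thévenin equivalent first; then I_n = V_th/R_th and R_n = R_th.
Step 1 — V_th is the open-circuit voltage V_A - V_B (nothing connected across the terminals).
Nodal analysis, taking node 2 as the 0 V reference.
Source V1 fixes V_0 = 12 V.
KCL at each unknown node (sum of currents leaving = 0; resistances in Ω):
  Node 1: (V_1 - 12)/68000 + (V_1 - 0)/1500 + (V_1 - 0)/6.8 = 0
Collecting terms: 0.1477 × V_1 = 0.0001765  =>  V_1 = 0.001194 V
V_th = V_1 - V_2 = 0.001194 - 0 = 0.001194 V
Step 2 — R_th: zero the source — replace V1 by a short circuit (node 2 merges into node 0) — and find the resistance seen between A (node 1) and B (node 0).
Reduce the network between node 1 (A) and node 0 (B) by series/parallel combination:
  Rp1 = R1 ‖ R2 ‖ R3 (parallel, all between nodes 0 and 1) = 1/(1/68000 + 1/1500 + 1/6.8) = 6.769 Ω
R_th = 6.769 Ω
I_n = V_th/R_th = 0.001194/6.769 = 0.0001765 A, and R_n = R_th = 6.769 Ω

Final answer: I_n = 0.0001765 A, R_n = 6.769 Ω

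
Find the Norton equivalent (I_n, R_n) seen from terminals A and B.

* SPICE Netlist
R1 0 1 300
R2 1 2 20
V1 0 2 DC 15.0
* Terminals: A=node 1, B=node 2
Find the Thévenin equivalent first; then I_n = V_th/R_th and R_n = R_th.
Step 1 — V_th is the open-circuit voltage V_A - V_B (nothing connected across the terminals).
Nodal analysis, taking node 2 as the 0 V reference.
Source V1 fixes V_0 = 15 V.
KCL at each unknown node (sum of currents leaving = 0; resistances in Ω):
  Node 1: (V_1 - 15)/300 + (V_1 - 0)/20 = 0
Collecting terms: 0.05333 × V_1 = 0.05  =>  V_1 = 0.9375 V
V_th = V_1 - V_2 = 0.9375 - 0 = 0.9375 V
Step 2 — R_th: zero the source — replace V1 by a short circuit (node 2 merges into node 0) — and find the resistance seen between A (node 1) and B (node 0).
Reduce the network between node 1 (A) and node 0 (B) by series/parallel combination:
  Rp1 = R1 ‖ R2 (parallel, both between nodes 0 and 1) = 1/(1/300 + 1/20) = 18.75 Ω
R_th = 18.75 Ω
I_n = V_th/R_th = 0.9375/18.75 = 0.05 A, and R_n = R_th = 18.75 Ω

Final answer: I_n = 0.05 A, R_n = 18.75 Ω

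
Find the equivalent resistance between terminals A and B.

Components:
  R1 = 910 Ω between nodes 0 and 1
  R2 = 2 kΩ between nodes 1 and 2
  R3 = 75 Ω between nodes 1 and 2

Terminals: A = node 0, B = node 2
Reduce the network between node 0 (A) and node 2 (B) by series/parallel combination:
  Rp1 = R2 ‖ R3 (parallel, both between nodes 1 and 2) = 1/(1/2000 + 1/75) = 72.29 Ω
  Rs1 = R1 + Rp1 (series, joined only at node 1) = 910 + 72.29 = 982.3 Ω
R_eq = 982.3 Ω

Final answer: 982.3 Ω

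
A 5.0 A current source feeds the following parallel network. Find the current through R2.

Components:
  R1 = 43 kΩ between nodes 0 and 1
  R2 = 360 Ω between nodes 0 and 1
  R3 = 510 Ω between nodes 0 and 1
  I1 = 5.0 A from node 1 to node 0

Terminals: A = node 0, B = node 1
All resistors sit directly between nodes 0 and 1, so they are in parallel and share one voltage V; the full source current 5 A splits among them.
1/R_par = 1/43000 + 1/360 + 1/510 = 0.004762 S  =>  R_par = 210 Ω
V = I × R_par = 5 × 210 = 1050 V
I_R2 = V/R2 = 1050/360 = 2.917 A

Final answer: 2.917 A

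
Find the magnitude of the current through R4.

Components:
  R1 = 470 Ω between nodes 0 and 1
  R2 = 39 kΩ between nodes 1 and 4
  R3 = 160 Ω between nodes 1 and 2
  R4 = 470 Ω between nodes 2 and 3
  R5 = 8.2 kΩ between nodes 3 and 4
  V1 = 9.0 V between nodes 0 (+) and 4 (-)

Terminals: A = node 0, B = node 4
Nodal analysis, taking node 4 as the 0 V reference.
Source V1 fixes V_0 = 9 V.
KCL at each unknown node (sum of currents leaving = 0; resistances in Ω):
  Node 1: (V_1 - 9)/470 + (V_1 - 0)/39000 + (V_1 - V_2)/160 = 0
  Node 2: (V_2 - V_1)/160 + (V_2 - V_3)/470 = 0
  Node 3: (V_3 - V_2)/470 + (V_3 - 0)/8200 = 0
Collecting terms (coefficients in siemens):
  0.008403·V_1 - 0.00625·V_2 = 0.01915
  0.008378·V_2 - 0.00625·V_1 - 0.002128·V_3 = 0
  0.00225·V_3 - 0.002128·V_2 = 0
Solving these 3 simultaneous equations (Gaussian elimination) gives:
  V_1 = 8.448 V, V_2 = 8.295 V, V_3 = 7.846 V
I_R4 = (V_2 - V_3)/R4 = (8.295 - 7.846)/470 = 0.0009568 A
|I_R4| = 0.0009568 A

Final answer: |I_R4| = 0.0009568 A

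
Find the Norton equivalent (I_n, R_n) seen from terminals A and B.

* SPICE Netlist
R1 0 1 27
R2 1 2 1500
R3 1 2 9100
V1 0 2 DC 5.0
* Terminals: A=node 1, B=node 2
Find the Thévenin equivalent first; then I_n = V_th/R_th and R_n = R_th.
Step 1 — V_th is the open-circuit voltage V_A - V_B (nothing connected across the terminals).
Nodal analysis, taking node 2 as the 0 V reference.
Source V1 fixes V_0 = 5 V.
KCL at each unknown node (sum of currents leaving = 0; resistances in Ω):
  Node 1: (V_1 - 5)/27 + (V_1 - 0)/1500 + (V_1 - 0)/9100 = 0
Collecting terms: 0.03781 × V_1 = 0.1852  =>  V_1 = 4.897 V
V_th = V_1 - V_2 = 4.897 - 0 = 4.897 V
Step 2 — R_th: zero the source — replace V1 by a short circuit (node 2 merges into node 0) — and find the resistance seen between A (node 1) and B (node 0).
Reduce the network between node 1 (A) and node 0 (B) by series/parallel combination:
  Rp1 = R1 ‖ R2 ‖ R3 (parallel, all between nodes 0 and 1) = 1/(1/27 + 1/1500 + 1/9100) = 26.45 Ω
R_th = 26.45 Ω
I_n = V_th/R_th = 4.897/26.45 = 0.1852 A, and R_n = R_th = 26.45 Ω

Final answer: I_n = 0.1852 A, R_n = 26.45 Ω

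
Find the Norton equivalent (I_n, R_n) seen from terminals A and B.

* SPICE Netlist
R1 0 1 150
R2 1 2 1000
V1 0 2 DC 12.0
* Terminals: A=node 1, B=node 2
Find the Thévenin equivalent first; then I_n = V_th/R_th and R_n = R_th.
Step 1 — V_th is the open-circuit voltage V_A - V_B (nothing connected across the terminals).
Nodal analysis, taking node 2 as the 0 V reference.
Source V1 fixes V_0 = 12 V.
KCL at each unknown node (sum of currents leaving = 0; resistances in Ω):
  Node 1: (V_1 - 12)/150 + (V_1 - 0)/1000 = 0
Collecting terms: 0.007667 × V_1 = 0.08  =>  V_1 = 10.43 V
V_th = V_1 - V_2 = 10.43 - 0 = 10.43 V
Step 2 — R_th: zero the source — replace V1 by a short circuit (node 2 merges into node 0) — and find the resistance seen between A (node 1) and B (node 0).
Reduce the network between node 1 (A) and node 0 (B) by series/parallel combination:
  Rp1 = R1 ‖ R2 (parallel, both between nodes 0 and 1) = 1/(1/150 + 1/1000) = 130.4 Ω
R_th = 130.4 Ω
I_n = V_th/R_th = 10.43/130.4 = 0.08 A, and R_n = R_th = 130.4 Ω

Final answer: I_n = 0.08 A, R_n = 130.4 Ω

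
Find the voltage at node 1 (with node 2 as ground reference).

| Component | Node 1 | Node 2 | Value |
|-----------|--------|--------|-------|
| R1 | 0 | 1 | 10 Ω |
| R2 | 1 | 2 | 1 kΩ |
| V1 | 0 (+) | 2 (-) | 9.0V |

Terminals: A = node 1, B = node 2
Nodal analysis, taking node 2 as the 0 V reference.
Source V1 fixes V_0 = 9 V.
KCL at each unknown node (sum of currents leaving = 0; resistances in Ω):
  Node 1: (V_1 - 9)/10 + (V_1 - 0)/1000 = 0
Collecting terms: 0.101 × V_1 = 0.9  =>  V_1 = 8.911 V
The requested potential is V_1 = 8.911 V.

Final answer: V_1 = 8.911 V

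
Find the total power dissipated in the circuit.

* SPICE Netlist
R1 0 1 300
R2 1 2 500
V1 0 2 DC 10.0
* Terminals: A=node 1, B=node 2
Nodal analysis, taking node 2 as the 0 V reference.
Source V1 fixes V_0 = 10 V.
KCL at each unknown node (sum of currents leaving = 0; resistances in Ω):
  Node 1: (V_1 - 10)/300 + (V_1 - 0)/500 = 0
Collecting terms: 0.005333 × V_1 = 0.03333  =>  V_1 = 6.25 V
Power in each resistor, P = (ΔV)²/R:
  P_R1 = (10 - 6.25)²/300 = 0.04688 W
  P_R2 = (6.25 - 0)²/500 = 0.07812 W
P_total = P_R1 + P_R2 = 0.125 W

Final answer: 0.125 W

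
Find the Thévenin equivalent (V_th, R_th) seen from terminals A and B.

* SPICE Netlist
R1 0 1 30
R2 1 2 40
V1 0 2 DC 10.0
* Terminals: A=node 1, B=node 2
Step 1 — V_th is the open-circuit voltage V_A - V_B (nothing connected across the terminals).
Nodal analysis, taking node 2 as the 0 V reference.
Source V1 fixes V_0 = 10 V.
KCL at each unknown node (sum of currents leaving = 0; resistances in Ω):
  Node 1: (V_1 - 10)/30 + (V_1 - 0)/40 = 0
Collecting terms: 0.05833 × V_1 = 0.3333  =>  V_1 = 5.714 V
V_th = V_1 - V_2 = 5.714 - 0 = 5.714 V
Step 2 — R_th: zero the source — replace V1 by a short circuit (node 2 merges into node 0) — and find the resistance seen between A (node 1) and B (node 0).
Reduce the network between node 1 (A) and node 0 (B) by series/parallel combination:
  Rp1 = R1 ‖ R2 (parallel, both between nodes 0 and 1) = 1/(1/30 + 1/40) = 17.14 Ω
R_th = 17.14 Ω

Final answer: V_th = 5.714 V, R_th = 17.14 Ω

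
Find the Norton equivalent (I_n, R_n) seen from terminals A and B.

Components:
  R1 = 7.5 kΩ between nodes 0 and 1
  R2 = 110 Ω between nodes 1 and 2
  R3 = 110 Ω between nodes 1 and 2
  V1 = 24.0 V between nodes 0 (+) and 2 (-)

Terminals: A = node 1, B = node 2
Find the Thévenin equivalent first; then I_n = V_th/R_th and R_n = R_th.
Step 1 — V_th is the open-circuit voltage V_A - V_B (nothing connected across the terminals).
Nodal analysis, taking node 2 as the 0 V reference.
Source V1 fixes V_0 = 24 V.
KCL at each unknown node (sum of currents leaving = 0; resistances in Ω):
  Node 1: (V_1 - 24)/7500 + (V_1 - 0)/110 + (V_1 - 0)/110 = 0
Collecting terms: 0.01832 × V_1 = 0.0032  =>  V_1 = 0.1747 V
V_th = V_1 - V_2 = 0.1747 - 0 = 0.1747 V
Step 2 — R_th: zero the source — replace V1 by a short circuit (node 2 merges into node 0) — and find the resistance seen between A (node 1) and B (node 0).
Reduce the network between node 1 (A) and node 0 (B) by series/parallel combination:
  Rp1 = R1 ‖ R2 ‖ R3 (parallel, all between nodes 0 and 1) = 1/(1/7500 + 1/110 + 1/110) = 54.6 Ω
R_th = 54.6 Ω
I_n = V_th/R_th = 0.1747/54.6 = 0.0032 A, and R_n = R_th = 54.6 Ω

Final answer: I_n = 0.0032 A, R_n = 54.6 Ω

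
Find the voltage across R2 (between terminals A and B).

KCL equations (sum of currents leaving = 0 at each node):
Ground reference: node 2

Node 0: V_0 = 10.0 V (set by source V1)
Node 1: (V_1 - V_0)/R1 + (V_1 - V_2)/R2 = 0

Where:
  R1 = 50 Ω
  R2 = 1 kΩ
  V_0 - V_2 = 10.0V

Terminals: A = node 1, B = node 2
R1 and R2 are in series across V1 (node 0 → node 1 → node 2), and the output A–B is taken across R2, so this is a voltage divider.
Series current: I = V1/(R1 + R2) = 10/(50 + 1000) = 10/1050 = 0.009524 A
V_R2 = I × R2 = V1 × R2/(R1 + R2) = 10 × 1000/1050 = 9.524 V

Final answer: 9.524 V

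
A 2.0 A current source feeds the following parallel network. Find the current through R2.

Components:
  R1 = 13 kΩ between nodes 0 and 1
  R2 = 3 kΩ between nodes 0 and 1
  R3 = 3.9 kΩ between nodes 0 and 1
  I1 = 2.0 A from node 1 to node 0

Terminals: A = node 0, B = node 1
All resistors sit directly between nodes 0 and 1, so they are in parallel and share one voltage V; the full source current 2 A splits among them.
1/R_par = 1/13000 + 1/3000 + 1/3900 = 0.0006667 S  =>  R_par = 1500 Ω
V = I × R_par = 2 × 1500 = 3000 V
I_R2 = V/R2 = 3000/3000 = 1 A

Final answer: 1 A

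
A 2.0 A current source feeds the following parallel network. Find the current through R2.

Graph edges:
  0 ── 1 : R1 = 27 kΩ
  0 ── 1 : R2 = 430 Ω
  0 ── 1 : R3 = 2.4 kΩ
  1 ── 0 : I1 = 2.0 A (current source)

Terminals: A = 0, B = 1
All resistors sit directly between nodes 0 and 1, so they are in parallel and share one voltage V; the full source current 2 A splits among them.
1/R_par = 1/27000 + 1/430 + 1/2400 = 0.002779 S  =>  R_par = 359.8 Ω
V = I × R_par = 2 × 359.8 = 719.6 V
I_R2 = V/R2 = 719.6/430 = 1.674 A

Final answer: 1.674 A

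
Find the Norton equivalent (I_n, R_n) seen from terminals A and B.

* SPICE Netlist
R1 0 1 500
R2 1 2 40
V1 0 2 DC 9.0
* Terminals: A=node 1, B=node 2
Find the Thévenin equivalent first; then I_n = V_th/R_th and R_n = R_th.
Step 1 — V_th is the open-circuit voltage V_A - V_B (nothing connected across the terminals).
Nodal analysis, taking node 2 as the 0 V reference.
Source V1 fixes V_0 = 9 V.
KCL at each unknown node (sum of currents leaving = 0; resistances in Ω):
  Node 1: (V_1 - 9)/500 + (V_1 - 0)/40 = 0
Collecting terms: 0.027 × V_1 = 0.018  =>  V_1 = 0.6667 V
V_th = V_1 - V_2 = 0.6667 - 0 = 0.6667 V
Step 2 — R_th: zero the source — replace V1 by a short circuit (node 2 merges into node 0) — and find the resistance seen between A (node 1) and B (node 0).
Reduce the network between node 1 (A) and node 0 (B) by series/parallel combination:
  Rp1 = R1 ‖ R2 (parallel, both between nodes 0 and 1) = 1/(1/500 + 1/40) = 37.04 Ω
R_th = 37.04 Ω
I_n = V_th/R_th = 0.6667/37.04 = 0.018 A, and R_n = R_th = 37.04 Ω

Final answer: I_n = 0.018 A, R_n = 37.04 Ω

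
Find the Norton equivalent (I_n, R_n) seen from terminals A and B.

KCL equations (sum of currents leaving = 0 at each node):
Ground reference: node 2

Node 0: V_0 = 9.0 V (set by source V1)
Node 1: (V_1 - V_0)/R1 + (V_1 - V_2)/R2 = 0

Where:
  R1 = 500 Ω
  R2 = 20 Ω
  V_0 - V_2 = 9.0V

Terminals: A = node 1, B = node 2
Find the Thévenin equivalent first; then I_n = V_th/R_th and R_n = R_th.
Step 1 — V_th is the open-circuit voltage V_A - V_B (nothing connected across the terminals).
Nodal analysis, taking node 2 as the 0 V reference.
Source V1 fixes V_0 = 9 V.
KCL at each unknown node (sum of currents leaving = 0; resistances in Ω):
  Node 1: (V_1 - 9)/500 + (V_1 - 0)/20 = 0
Collecting terms: 0.052 × V_1 = 0.018  =>  V_1 = 0.3462 V
V_th = V_1 - V_2 = 0.3462 - 0 = 0.3462 V
Step 2 — R_th: zero the source — replace V1 by a short circuit (node 2 merges into node 0) — and find the resistance seen between A (node 1) and B (node 0).
Reduce the network between node 1 (A) and node 0 (B) by series/parallel combination:
  Rp1 = R1 ‖ R2 (parallel, both between nodes 0 and 1) = 1/(1/500 + 1/20) = 19.23 Ω
R_th = 19.23 Ω
I_n = V_th/R_th = 0.3462/19.23 = 0.018 A, and R_n = R_th = 19.23 Ω

Final answer: I_n = 0.018 A, R_n = 19.23 Ω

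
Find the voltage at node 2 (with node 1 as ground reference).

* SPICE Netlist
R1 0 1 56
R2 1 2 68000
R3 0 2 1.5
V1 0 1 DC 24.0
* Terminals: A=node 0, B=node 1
Nodal analysis, taking node 1 as the 0 V reference.
Source V1 fixes V_0 = 24 V.
KCL at each unknown node (sum of currents leaving = 0; resistances in Ω):
  Node 2: (V_2 - 0)/68000 + (V_2 - 24)/1.5 = 0
Collecting terms: 0.6667 × V_2 = 16  =>  V_2 = 24 V
The requested potential is V_2 = 24 V.

Final answer: V_2 = 24 V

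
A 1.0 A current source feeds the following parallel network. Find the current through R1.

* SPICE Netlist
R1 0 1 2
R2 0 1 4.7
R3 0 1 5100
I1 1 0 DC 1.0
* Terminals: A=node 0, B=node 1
All resistors sit directly between nodes 0 and 1, so they are in parallel and share one voltage V; the full source current 1 A splits among them.
1/R_par = 1/2 + 1/4.7 + 1/5100 = 0.713 S  =>  R_par = 1.403 Ω
V = I × R_par = 1 × 1.403 = 1.403 V
I_R1 = V/R1 = 1.403/2 = 0.7013 A

Final answer: 0.7013 A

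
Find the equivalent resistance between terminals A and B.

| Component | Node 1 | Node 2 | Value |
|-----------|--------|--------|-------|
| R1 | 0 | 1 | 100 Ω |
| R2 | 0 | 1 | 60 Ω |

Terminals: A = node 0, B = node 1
Reduce the network between node 0 (A) and node 1 (B) by series/parallel combination:
  Rp1 = R1 ‖ R2 (parallel, both between nodes 0 and 1) = 1/(1/100 + 1/60) = 37.5 Ω
R_eq = 37.5 Ω

Final answer: 37.5 Ω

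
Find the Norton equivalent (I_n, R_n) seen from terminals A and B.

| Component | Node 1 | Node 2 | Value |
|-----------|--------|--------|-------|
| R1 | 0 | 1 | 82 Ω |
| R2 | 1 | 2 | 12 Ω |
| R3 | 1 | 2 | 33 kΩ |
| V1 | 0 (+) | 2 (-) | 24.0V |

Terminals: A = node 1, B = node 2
Find the Thévenin equivalent first; then I_n = V_th/R_th and R_n = R_th.
Step 1 — V_th is the open-circuit voltage V_A - V_B (nothing connected across the terminals).
Nodal analysis, taking node 2 as the 0 V reference.
Source V1 fixes V_0 = 24 V.
KCL at each unknown node (sum of currents leaving = 0; resistances in Ω):
  Node 1: (V_1 - 24)/82 + (V_1 - 0)/12 + (V_1 - 0)/33000 = 0
Collecting terms: 0.09556 × V_1 = 0.2927  =>  V_1 = 3.063 V
V_th = V_1 - V_2 = 3.063 - 0 = 3.063 V
Step 2 — R_th: zero the source — replace V1 by a short circuit (node 2 merges into node 0) — and find the resistance seen between A (node 1) and B (node 0).
Reduce the network between node 1 (A) and node 0 (B) by series/parallel combination:
  Rp1 = R1 ‖ R2 ‖ R3 (parallel, all between nodes 0 and 1) = 1/(1/82 + 1/12 + 1/33000) = 10.46 Ω
R_th = 10.46 Ω
I_n = V_th/R_th = 3.063/10.46 = 0.2927 A, and R_n = R_th = 10.46 Ω

Final answer: I_n = 0.2927 A, R_n = 10.46 Ω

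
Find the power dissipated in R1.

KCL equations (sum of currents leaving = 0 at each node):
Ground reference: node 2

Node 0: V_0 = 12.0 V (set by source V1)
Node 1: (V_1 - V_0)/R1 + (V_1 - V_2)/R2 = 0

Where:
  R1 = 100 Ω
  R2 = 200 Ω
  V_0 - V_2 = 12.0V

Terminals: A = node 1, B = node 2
Nodal analysis, taking node 2 as the 0 V reference.
Source V1 fixes V_0 = 12 V.
KCL at each unknown node (sum of currents leaving = 0; resistances in Ω):
  Node 1: (V_1 - 12)/100 + (V_1 - 0)/200 = 0
Collecting terms: 0.015 × V_1 = 0.12  =>  V_1 = 8 V
I_R1 = (V_0 - V_1)/R1 = (12 - 8)/100 = 0.04 A
P_R1 = I_R1² × R1 = (0.04)² × 100 = 0.16 W

Final answer: 0.16 W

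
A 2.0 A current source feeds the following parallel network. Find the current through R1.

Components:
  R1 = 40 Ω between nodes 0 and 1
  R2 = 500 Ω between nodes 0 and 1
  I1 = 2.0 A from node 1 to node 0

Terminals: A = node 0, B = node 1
All resistors sit directly between nodes 0 and 1, so they are in parallel and share one voltage V; the full source current 2 A splits among them.
1/R_par = 1/40 + 1/500 = 0.027 S  =>  R_par = 37.04 Ω
V = I × R_par = 2 × 37.04 = 74.07 V
I_R1 = V/R1 = 74.07/40 = 1.852 A

Final answer: 1.852 A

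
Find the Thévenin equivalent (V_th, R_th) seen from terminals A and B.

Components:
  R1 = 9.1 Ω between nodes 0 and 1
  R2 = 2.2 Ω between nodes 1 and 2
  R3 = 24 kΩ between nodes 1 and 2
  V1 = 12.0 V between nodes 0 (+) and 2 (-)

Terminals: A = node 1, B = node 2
Step 1 — V_th is the open-circuit voltage V_A - V_B (nothing connected across the terminals).
Nodal analysis, taking node 2 as the 0 V reference.
Source V1 fixes V_0 = 12 V.
KCL at each unknown node (sum of currents leaving = 0; resistances in Ω):
  Node 1: (V_1 - 12)/9.1 + (V_1 - 0)/2.2 + (V_1 - 0)/24000 = 0
Collecting terms: 0.5645 × V_1 = 1.319  =>  V_1 = 2.336 V
V_th = V_1 - V_2 = 2.336 - 0 = 2.336 V
Step 2 — R_th: zero the source — replace V1 by a short circuit (node 2 merges into node 0) — and find the resistance seen between A (node 1) and B (node 0).
Reduce the network between node 1 (A) and node 0 (B) by series/parallel combination:
  Rp1 = R1 ‖ R2 ‖ R3 (parallel, all between nodes 0 and 1) = 1/(1/9.1 + 1/2.2 + 1/24000) = 1.772 Ω
R_th = 1.772 Ω

Final answer: V_th = 2.336 V, R_th = 1.772 Ω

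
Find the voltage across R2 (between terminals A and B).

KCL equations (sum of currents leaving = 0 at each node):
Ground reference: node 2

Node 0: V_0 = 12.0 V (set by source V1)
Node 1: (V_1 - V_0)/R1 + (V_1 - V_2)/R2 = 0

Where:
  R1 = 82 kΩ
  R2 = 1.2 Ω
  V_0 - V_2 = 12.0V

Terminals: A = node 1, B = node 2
R1 and R2 are in series across V1 (node 0 → node 1 → node 2), and the output A–B is taken across R2, so this is a voltage divider.
Series current: I = V1/(R1 + R2) = 12/(82000 + 1.2) = 12/82000 = 0.0001463 A
V_R2 = I × R2 = V1 × R2/(R1 + R2) = 12 × 1.2/82000 = 0.0001756 V

Final answer: 0.0001756 V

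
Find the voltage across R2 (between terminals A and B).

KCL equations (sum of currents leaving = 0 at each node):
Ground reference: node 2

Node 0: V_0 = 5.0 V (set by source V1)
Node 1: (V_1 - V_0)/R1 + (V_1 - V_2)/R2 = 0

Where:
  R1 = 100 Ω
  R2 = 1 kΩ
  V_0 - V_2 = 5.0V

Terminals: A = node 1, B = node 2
R1 and R2 are in series across V1 (node 0 → node 1 → node 2), and the output A–B is taken across R2, so this is a voltage divider.
Series current: I = V1/(R1 + R2) = 5/(100 + 1000) = 5/1100 = 0.004545 A
V_R2 = I × R2 = V1 × R2/(R1 + R2) = 5 × 1000/1100 = 4.545 V

Final answer: 4.545 V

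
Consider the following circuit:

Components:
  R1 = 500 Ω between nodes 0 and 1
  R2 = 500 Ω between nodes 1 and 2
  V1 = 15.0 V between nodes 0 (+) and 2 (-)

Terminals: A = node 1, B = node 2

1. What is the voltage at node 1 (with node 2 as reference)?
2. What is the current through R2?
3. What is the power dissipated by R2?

Nodal analysis, taking node 2 as the 0 V reference.
Source V1 fixes V_0 = 15 V.
KCL at each unknown node (sum of currents leaving = 0; resistances in Ω):
  Node 1: (V_1 - 15)/500 + (V_1 - 0)/500 = 0
Collecting terms: 0.004 × V_1 = 0.03  =>  V_1 = 7.5 V
Part 1:
  Read off the nodal solution: V_1 = 7.5 V
Part 2:
  I_R2 = (V_1 - V_2)/R2 = (7.5 - 0)/500 = 0.015 A
  Magnitude: I_R2 = 0.015 A
Part 3:
  I_R2 = (V_1 - V_2)/R2 = (7.5 - 0)/500 = 0.015 A
  P_R2 = I_R2² × R2 = (0.015)² × 500 = 0.1125 W

Final answers:
1. V_1 = 7.5 V
2. I_R2 = 0.015 A
3. P_R2 = 0.1125 W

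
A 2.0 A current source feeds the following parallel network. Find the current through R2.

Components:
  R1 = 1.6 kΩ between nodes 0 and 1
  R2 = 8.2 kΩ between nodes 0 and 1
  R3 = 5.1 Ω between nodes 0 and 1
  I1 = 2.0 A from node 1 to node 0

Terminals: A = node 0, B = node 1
All resistors sit directly between nodes 0 and 1, so they are in parallel and share one voltage V; the full source current 2 A splits among them.
1/R_par = 1/1600 + 1/8200 + 1/5.1 = 0.1968 S  =>  R_par = 5.081 Ω
V = I × R_par = 2 × 5.081 = 10.16 V
I_R2 = V/R2 = 10.16/8200 = 0.001239 A

Final answer: 0.001239 A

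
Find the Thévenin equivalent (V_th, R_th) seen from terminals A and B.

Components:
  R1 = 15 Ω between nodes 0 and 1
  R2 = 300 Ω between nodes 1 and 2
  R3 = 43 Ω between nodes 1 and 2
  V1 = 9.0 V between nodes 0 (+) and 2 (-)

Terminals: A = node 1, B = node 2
Step 1 — V_th is the open-circuit voltage V_A - V_B (nothing connected across the terminals).
Nodal analysis, taking node 2 as the 0 V reference.
Source V1 fixes V_0 = 9 V.
KCL at each unknown node (sum of currents leaving = 0; resistances in Ω):
  Node 1: (V_1 - 9)/15 + (V_1 - 0)/300 + (V_1 - 0)/43 = 0
Collecting terms: 0.09326 × V_1 = 0.6  =>  V_1 = 6.434 V
V_th = V_1 - V_2 = 6.434 - 0 = 6.434 V
Step 2 — R_th: zero the source — replace V1 by a short circuit (node 2 merges into node 0) — and find the resistance seen between A (node 1) and B (node 0).
Reduce the network between node 1 (A) and node 0 (B) by series/parallel combination:
  Rp1 = R1 ‖ R2 ‖ R3 (parallel, all between nodes 0 and 1) = 1/(1/15 + 1/300 + 1/43) = 10.72 Ω
R_th = 10.72 Ω

Final answer: V_th = 6.434 V, R_th = 10.72 Ω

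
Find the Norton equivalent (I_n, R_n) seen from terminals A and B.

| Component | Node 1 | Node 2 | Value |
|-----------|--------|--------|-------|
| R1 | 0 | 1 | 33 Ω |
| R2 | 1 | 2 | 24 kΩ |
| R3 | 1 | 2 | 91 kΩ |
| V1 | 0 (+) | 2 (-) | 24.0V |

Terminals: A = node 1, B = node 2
Find the Thévenin equivalent first; then I_n = V_th/R_th and R_n = R_th.
Step 1 — V_th is the open-circuit voltage V_A - V_B (nothing connected across the terminals).
Nodal analysis, taking node 2 as the 0 V reference.
Source V1 fixes V_0 = 24 V.
KCL at each unknown node (sum of currents leaving = 0; resistances in Ω):
  Node 1: (V_1 - 24)/33 + (V_1 - 0)/24000 + (V_1 - 0)/91000 = 0
Collecting terms: 0.03036 × V_1 = 0.7273  =>  V_1 = 23.96 V
V_th = V_1 - V_2 = 23.96 - 0 = 23.96 V
Step 2 — R_th: zero the source — replace V1 by a short circuit (node 2 merges into node 0) — and find the resistance seen between A (node 1) and B (node 0).
Reduce the network between node 1 (A) and node 0 (B) by series/parallel combination:
  Rp1 = R1 ‖ R2 ‖ R3 (parallel, all between nodes 0 and 1) = 1/(1/33 + 1/24000 + 1/91000) = 32.94 Ω
R_th = 32.94 Ω
I_n = V_th/R_th = 23.96/32.94 = 0.7273 A, and R_n = R_th = 32.94 Ω

Final answer: I_n = 0.7273 A, R_n = 32.94 Ω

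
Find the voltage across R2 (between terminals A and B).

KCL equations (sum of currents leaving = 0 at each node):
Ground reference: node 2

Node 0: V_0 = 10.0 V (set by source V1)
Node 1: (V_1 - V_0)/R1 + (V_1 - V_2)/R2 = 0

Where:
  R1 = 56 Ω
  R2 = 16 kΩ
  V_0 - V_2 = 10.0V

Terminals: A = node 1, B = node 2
R1 and R2 are in series across V1 (node 0 → node 1 → node 2), and the output A–B is taken across R2, so this is a voltage divider.
Series current: I = V1/(R1 + R2) = 10/(56 + 16000) = 10/16060 = 0.0006228 A
V_R2 = I × R2 = V1 × R2/(R1 + R2) = 10 × 16000/16060 = 9.965 V

Final answer: 9.965 V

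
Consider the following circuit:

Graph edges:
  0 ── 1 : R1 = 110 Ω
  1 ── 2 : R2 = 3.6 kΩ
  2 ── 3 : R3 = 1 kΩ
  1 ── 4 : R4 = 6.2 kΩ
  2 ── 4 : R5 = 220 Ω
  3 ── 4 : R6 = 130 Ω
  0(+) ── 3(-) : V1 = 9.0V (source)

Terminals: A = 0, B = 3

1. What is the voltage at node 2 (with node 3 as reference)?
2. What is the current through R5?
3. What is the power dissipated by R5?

Nodal analysis, taking node 3 as the 0 V reference.
Source V1 fixes V_0 = 9 V.
KCL at each unknown node (sum of currents leaving = 0; resistances in Ω):
  Node 1: (V_1 - 9)/110 + (V_1 - V_2)/3600 + (V_1 - V_4)/6200 = 0
  Node 2: (V_2 - V_1)/3600 + (V_2 - 0)/1000 + (V_2 - V_4)/220 = 0
  Node 4: (V_4 - V_1)/6200 + (V_4 - V_2)/220 + (V_4 - 0)/130 = 0
Collecting terms (coefficients in siemens):
  0.00953·V_1 - 0.0002778·V_2 - 0.0001613·V_4 = 0.08182
  0.005823·V_2 - 0.0002778·V_1 - 0.004545·V_4 = 0
  0.0124·V_4 - 0.0001613·V_1 - 0.004545·V_2 = 0
Solving these 3 simultaneous equations (Gaussian elimination) gives:
  V_1 = 8.612 V, V_2 = 0.698 V, V_4 = 0.3679 V
Part 1:
  Read off the nodal solution: V_2 = 0.698 V
Part 2:
  I_R5 = (V_2 - V_4)/R5 = (0.698 - 0.3679)/220 = 0.0015 A
  Magnitude: I_R5 = 0.0015 A
Part 3:
  I_R5 = (V_2 - V_4)/R5 = (0.698 - 0.3679)/220 = 0.0015 A
  P_R5 = I_R5² × R5 = (0.0015)² × 220 = 0.0004952 W

Final answers:
1. V_2 = 0.698 V
2. I_R5 = 0.0015 A
3. P_R5 = 0.0004952 W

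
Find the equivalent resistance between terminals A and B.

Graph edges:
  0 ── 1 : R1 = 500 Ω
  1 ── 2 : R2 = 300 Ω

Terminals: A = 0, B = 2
Reduce the network between node 0 (A) and node 2 (B) by series/parallel combination:
  Rs1 = R1 + R2 (series, joined only at node 1) = 500 + 300 = 800 Ω
R_eq = 800 Ω

Final answer: 800 Ω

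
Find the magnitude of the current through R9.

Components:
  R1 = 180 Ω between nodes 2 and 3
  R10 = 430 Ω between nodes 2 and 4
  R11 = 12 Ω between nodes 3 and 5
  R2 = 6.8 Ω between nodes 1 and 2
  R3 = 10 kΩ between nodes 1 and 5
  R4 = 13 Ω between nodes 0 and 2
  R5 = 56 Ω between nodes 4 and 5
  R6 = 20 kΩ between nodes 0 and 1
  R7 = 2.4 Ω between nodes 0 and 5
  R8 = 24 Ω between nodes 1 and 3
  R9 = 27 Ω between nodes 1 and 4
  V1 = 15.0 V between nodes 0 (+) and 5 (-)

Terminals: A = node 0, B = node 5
Nodal analysis, taking node 5 as the 0 V reference.
Source V1 fixes V_0 = 15 V.
KCL at each unknown node (sum of currents leaving = 0; resistances in Ω):
  Node 1: (V_1 - V_2)/6.8 + (V_1 - 0)/10000 + (V_1 - 15)/20000 + (V_1 - V_3)/24 + (V_1 - V_4)/27 = 0
  Node 2: (V_2 - V_3)/180 + (V_2 - V_1)/6.8 + (V_2 - 15)/13 + (V_2 - V_4)/430 = 0
  Node 3: (V_3 - V_2)/180 + (V_3 - V_1)/24 + (V_3 - 0)/12 = 0
  Node 4: (V_4 - 0)/56 + (V_4 - V_1)/27 + (V_4 - V_2)/430 = 0
Collecting terms (coefficients in siemens):
  0.2259·V_1 - 0.1471·V_2 - 0.04167·V_3 - 0.03704·V_4 = 0.00075
  0.2319·V_2 - 0.1471·V_1 - 0.005556·V_3 - 0.002326·V_4 = 1.154
  0.1306·V_3 - 0.04167·V_1 - 0.005556·V_2 = 0
  0.05722·V_4 - 0.03704·V_1 - 0.002326·V_2 = 0
Solving these 4 simultaneous equations (Gaussian elimination) gives:
  V_1 = 8.239 V, V_2 = 10.33 V, V_3 = 3.069 V, V_4 = 5.753 V
I_R9 = (V_1 - V_4)/R9 = (8.239 - 5.753)/27 = 0.09208 A
|I_R9| = 0.09208 A

Final answer: |I_R9| = 0.09208 A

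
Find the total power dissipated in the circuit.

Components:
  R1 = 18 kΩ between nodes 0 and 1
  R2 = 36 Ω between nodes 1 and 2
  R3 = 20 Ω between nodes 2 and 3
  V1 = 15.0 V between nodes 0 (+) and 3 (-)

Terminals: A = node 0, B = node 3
Nodal analysis, taking node 3 as the 0 V reference.
Source V1 fixes V_0 = 15 V.
KCL at each unknown node (sum of currents leaving = 0; resistances in Ω):
  Node 1: (V_1 - 15)/18000 + (V_1 - V_2)/36 = 0
  Node 2: (V_2 - V_1)/36 + (V_2 - 0)/20 = 0
Collecting terms (coefficients in siemens):
  0.02783·V_1 - 0.02778·V_2 = 0.0008333
  0.07778·V_2 - 0.02778·V_1 = 0
Determinant D = (0.02783)(0.07778) - (-0.02778)(-0.02778) = 0.001393
V_1 = [(0.0008333)(0.07778) - (-0.02778)(0)]/D = 0.04652 V
V_2 = [(0.02783)(0) - (0.0008333)(-0.02778)]/D = 0.01661 V
Power in each resistor, P = (ΔV)²/R:
  P_R1 = (15 - 0.04652)²/18000 = 0.01242 W
  P_R2 = (0.04652 - 0.01661)²/36 = 0.00002485 W
  P_R3 = (0.01661 - 0)²/20 = 0.0000138 W
P_total = P_R1 + P_R2 + P_R3 = 0.01246 W

Final answer: 0.01246 W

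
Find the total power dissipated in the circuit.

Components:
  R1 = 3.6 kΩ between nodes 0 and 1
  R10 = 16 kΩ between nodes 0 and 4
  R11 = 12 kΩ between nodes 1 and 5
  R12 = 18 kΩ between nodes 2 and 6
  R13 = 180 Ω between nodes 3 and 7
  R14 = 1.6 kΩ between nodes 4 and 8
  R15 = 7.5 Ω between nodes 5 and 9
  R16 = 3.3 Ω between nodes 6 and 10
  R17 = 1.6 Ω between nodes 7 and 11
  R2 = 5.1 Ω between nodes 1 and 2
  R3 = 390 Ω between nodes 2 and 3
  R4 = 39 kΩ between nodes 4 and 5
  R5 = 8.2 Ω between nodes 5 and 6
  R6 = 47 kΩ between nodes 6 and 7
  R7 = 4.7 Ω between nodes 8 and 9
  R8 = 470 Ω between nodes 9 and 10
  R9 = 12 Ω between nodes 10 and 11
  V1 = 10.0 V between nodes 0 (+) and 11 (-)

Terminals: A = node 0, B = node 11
Nodal analysis, taking node 11 as the 0 V reference.
Source V1 fixes V_0 = 10 V.
KCL at each unknown node (sum of currents leaving = 0; resistances in Ω):
  Node 1: (V_1 - 10)/3600 + (V_1 - V_2)/5.1 + (V_1 - V_5)/12000 = 0
  Node 2: (V_2 - V_1)/5.1 + (V_2 - V_3)/390 + (V_2 - V_6)/18000 = 0
  Node 3: (V_3 - V_2)/390 + (V_3 - V_7)/180 = 0
  Node 4: (V_4 - V_5)/39000 + (V_4 - 10)/16000 + (V_4 - V_8)/1600 = 0
  Node 5: (V_5 - V_4)/39000 + (V_5 - V_6)/8.2 + (V_5 - V_1)/12000 + (V_5 - V_9)/7.5 = 0
  Node 6: (V_6 - V_5)/8.2 + (V_6 - V_7)/47000 + (V_6 - V_2)/18000 + (V_6 - V_10)/3.3 = 0
  Node 7: (V_7 - V_6)/47000 + (V_7 - V_3)/180 + (V_7 - 0)/1.6 = 0
  Node 8: (V_8 - V_9)/4.7 + (V_8 - V_4)/1600 = 0
  Node 9: (V_9 - V_8)/4.7 + (V_9 - V_10)/470 + (V_9 - V_5)/7.5 = 0
  Node 10: (V_10 - V_9)/470 + (V_10 - 0)/12 + (V_10 - V_6)/3.3 = 0
Collecting terms (coefficients in siemens):
  0.1964·V_1 - 0.1961·V_2 - 0.00008333·V_5 = 0.002778
  0.1987·V_2 - 0.1961·V_1 - 0.002564·V_3 - 0.00005556·V_6 = 0
  0.00812·V_3 - 0.002564·V_2 - 0.005556·V_7 = 0
  0.0007131·V_4 - 0.00002564·V_5 - 0.000625·V_8 = 0.000625
  0.2554·V_5 - 0.00008333·V_1 - 0.00002564·V_4 - 0.122·V_6 - 0.1333·V_9 = 0
  0.4251·V_6 - 0.00005556·V_2 - 0.122·V_5 - 0.00002128·V_7 - 0.303·V_10 = 0
  0.6306·V_7 - 0.005556·V_3 - 0.00002128·V_6 = 0
  0.2134·V_8 - 0.000625·V_4 - 0.2128·V_9 = 0
  0.3482·V_9 - 0.1333·V_5 - 0.2128·V_8 - 0.002128·V_10 = 0
  0.3885·V_10 - 0.303·V_6 - 0.002128·V_9 = 0
Solving these 10 simultaneous equations (Gaussian elimination) gives:
  V_1 = 1.293 V, V_2 = 1.281 V, V_3 = 0.4071 V, V_4 = 0.8973 V
  V_5 = 0.01666 V, V_6 = 0.01133 V, V_7 = 0.003587 V, V_8 = 0.02314 V
  V_9 = 0.02057 V, V_10 = 0.008948 V
Power in each resistor, P = (ΔV)²/R:
  P_R1 = (10 - 1.293)²/3600 = 0.02106 W
  P_R2 = (1.293 - 1.281)²/5.1 = 0.00002727 W
  P_R3 = (1.281 - 0.4071)²/390 = 0.00196 W
  P_R4 = (0.8973 - 0.01666)²/39000 = 0.00001988 W
  P_R5 = (0.01666 - 0.01133)²/8.2 = 0.00000347 W
  P_R6 = (0.01133 - 0.003587)²/47000 = 0.000000001275 W
  P_R7 = (0.02314 - 0.02057)²/4.7 = 0.000001403 W
  P_R8 = (0.02057 - 0.008948)²/470 = 0.0000002876 W
  P_R9 = (0.008948 - 0)²/12 = 0.000006673 W
  P_R10 = (10 - 0.8973)²/16000 = 0.005179 W
  P_R11 = (1.293 - 0.01666)²/12000 = 0.0001358 W
  P_R12 = (1.281 - 0.01133)²/18000 = 0.00008961 W
  P_R13 = (0.4071 - 0.003587)²/180 = 0.0009045 W
  P_R14 = (0.8973 - 0.02314)²/1600 = 0.0004776 W
  P_R15 = (0.01666 - 0.02057)²/7.5 = 0.000002041 W
  P_R16 = (0.01133 - 0.008948)²/3.3 = 0.000001715 W
  P_R17 = (0.003587 - 0)²/1.6 = 0.000008041 W
P_total = P_R1 + P_R2 + P_R3 + P_R4 + P_R5 + P_R6 + P_R7 + P_R8 + P_R9 + P_R10 + P_R11 + P_R12 + P_R13 + P_R14 + P_R15 + P_R16 + P_R17 = 0.02987 W

Final answer: 0.02987 W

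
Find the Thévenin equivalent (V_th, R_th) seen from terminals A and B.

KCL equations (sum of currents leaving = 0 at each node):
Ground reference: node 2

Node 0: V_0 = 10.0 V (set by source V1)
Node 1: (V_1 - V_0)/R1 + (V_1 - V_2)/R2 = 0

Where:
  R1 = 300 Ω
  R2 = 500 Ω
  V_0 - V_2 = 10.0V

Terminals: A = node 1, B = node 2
Step 1 — V_th is the open-circuit voltage V_A - V_B (nothing connected across the terminals).
Nodal analysis, taking node 2 as the 0 V reference.
Source V1 fixes V_0 = 10 V.
KCL at each unknown node (sum of currents leaving = 0; resistances in Ω):
  Node 1: (V_1 - 10)/300 + (V_1 - 0)/500 = 0
Collecting terms: 0.005333 × V_1 = 0.03333  =>  V_1 = 6.25 V
V_th = V_1 - V_2 = 6.25 - 0 = 6.25 V
Step 2 — R_th: zero the source — replace V1 by a short circuit (node 2 merges into node 0) — and find the resistance seen between A (node 1) and B (node 0).
Reduce the network between node 1 (A) and node 0 (B) by series/parallel combination:
  Rp1 = R1 ‖ R2 (parallel, both between nodes 0 and 1) = 1/(1/300 + 1/500) = 187.5 Ω
R_th = 187.5 Ω

Final answer: V_th = 6.25 V, R_th = 187.5 Ω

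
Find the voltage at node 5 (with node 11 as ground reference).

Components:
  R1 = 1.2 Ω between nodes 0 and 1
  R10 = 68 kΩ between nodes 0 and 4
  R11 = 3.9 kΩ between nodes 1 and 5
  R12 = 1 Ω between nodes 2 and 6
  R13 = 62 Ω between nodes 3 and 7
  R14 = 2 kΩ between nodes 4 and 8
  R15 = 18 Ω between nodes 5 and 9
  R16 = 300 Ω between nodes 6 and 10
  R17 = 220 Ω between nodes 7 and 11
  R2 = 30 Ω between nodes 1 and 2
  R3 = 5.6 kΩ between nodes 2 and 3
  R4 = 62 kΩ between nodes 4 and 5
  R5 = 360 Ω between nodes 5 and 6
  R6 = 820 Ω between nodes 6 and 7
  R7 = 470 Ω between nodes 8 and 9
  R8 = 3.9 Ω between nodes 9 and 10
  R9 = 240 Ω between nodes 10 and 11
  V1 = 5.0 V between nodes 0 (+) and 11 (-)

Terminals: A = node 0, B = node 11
Nodal analysis, taking node 11 as the 0 V reference.
Source V1 fixes V_0 = 5 V.
KCL at each unknown node (sum of currents leaving = 0; resistances in Ω):
  Node 1: (V_1 - 5)/1.2 + (V_1 - V_2)/30 + (V_1 - V_5)/3900 = 0
  Node 2: (V_2 - V_1)/30 + (V_2 - V_3)/5600 + (V_2 - V_6)/1 = 0
  Node 3: (V_3 - V_2)/5600 + (V_3 - V_7)/62 = 0
  Node 4: (V_4 - V_5)/62000 + (V_4 - 5)/68000 + (V_4 - V_8)/2000 = 0
  Node 5: (V_5 - V_4)/62000 + (V_5 - V_6)/360 + (V_5 - V_1)/3900 + (V_5 - V_9)/18 = 0
  Node 6: (V_6 - V_5)/360 + (V_6 - V_7)/820 + (V_6 - V_2)/1 + (V_6 - V_10)/300 = 0
  Node 7: (V_7 - V_6)/820 + (V_7 - V_3)/62 + (V_7 - 0)/220 = 0
  Node 8: (V_8 - V_9)/470 + (V_8 - V_4)/2000 = 0
  Node 9: (V_9 - V_8)/470 + (V_9 - V_10)/3.9 + (V_9 - V_5)/18 = 0
  Node 10: (V_10 - V_9)/3.9 + (V_10 - 0)/240 + (V_10 - V_6)/300 = 0
Collecting terms (coefficients in siemens):
  0.8669·V_1 - 0.03333·V_2 - 0.0002564·V_5 = 4.167
  1.034·V_2 - 0.03333·V_1 - 0.0001786·V_3 - 1·V_6 = 0
  0.01631·V_3 - 0.0001786·V_2 - 0.01613·V_7 = 0
  0.0005308·V_4 - 0.00001613·V_5 - 0.0005·V_8 = 0.00007353
  0.05861·V_5 - 0.0002564·V_1 - 0.00001613·V_4 - 0.002778·V_6 - 0.05556·V_9 = 0
  1.007·V_6 - 1·V_2 - 0.002778·V_5 - 0.00122·V_7 - 0.003333·V_10 = 0
  0.02189·V_7 - 0.01613·V_3 - 0.00122·V_6 = 0
  0.002628·V_8 - 0.0005·V_4 - 0.002128·V_9 = 0
  0.3141·V_9 - 0.05556·V_5 - 0.002128·V_8 - 0.2564·V_10 = 0
  0.2639·V_10 - 0.003333·V_6 - 0.2564·V_9 = 0
Solving these 10 simultaneous equations (Gaussian elimination) gives:
  V_1 = 4.981 V, V_2 = 4.516 V, V_3 = 1.096 V, V_4 = 2.803 V
  V_5 = 2.817 V, V_6 = 4.501 V, V_7 = 1.058 V, V_8 = 2.738 V
  V_9 = 2.723 V, V_10 = 2.703 V
The requested potential is V_5 = 2.817 V.

Final answer: V_5 = 2.817 V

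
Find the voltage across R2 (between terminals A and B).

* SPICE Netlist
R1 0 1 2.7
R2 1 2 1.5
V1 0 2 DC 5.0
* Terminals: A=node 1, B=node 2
R1 and R2 are in series across V1 (node 0 → node 1 → node 2), and the output A–B is taken across R2, so this is a voltage divider.
Series current: I = V1/(R1 + R2) = 5/(2.7 + 1.5) = 5/4.2 = 1.19 A
V_R2 = I × R2 = V1 × R2/(R1 + R2) = 5 × 1.5/4.2 = 1.786 V

Final answer: 1.786 V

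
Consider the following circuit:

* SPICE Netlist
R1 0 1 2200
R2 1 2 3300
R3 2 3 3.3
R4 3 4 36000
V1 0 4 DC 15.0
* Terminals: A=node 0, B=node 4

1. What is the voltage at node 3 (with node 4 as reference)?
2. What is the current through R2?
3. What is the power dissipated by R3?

Nodal analysis, taking node 4 as the 0 V reference.
Source V1 fixes V_0 = 15 V.
KCL at each unknown node (sum of currents leaving = 0; resistances in Ω):
  Node 1: (V_1 - 15)/2200 + (V_1 - V_2)/3300 = 0
  Node 2: (V_2 - V_1)/3300 + (V_2 - V_3)/3.3 = 0
  Node 3: (V_3 - V_2)/3.3 + (V_3 - 0)/36000 = 0
Collecting terms (coefficients in siemens):
  0.0007576·V_1 - 0.000303·V_2 = 0.006818
  0.3033·V_2 - 0.000303·V_1 - 0.303·V_3 = 0
  0.3031·V_3 - 0.303·V_2 = 0
Solving these 3 simultaneous equations (Gaussian elimination) gives:
  V_1 = 14.2 V, V_2 = 13.01 V, V_3 = 13.01 V
Part 1:
  Read off the nodal solution: V_3 = 13.01 V
Part 2:
  I_R2 = (V_1 - V_2)/R2 = (14.2 - 13.01)/3300 = 0.0003614 A
  Magnitude: I_R2 = 0.0003614 A
Part 3:
  I_R3 = (V_2 - V_3)/R3 = (13.01 - 13.01)/3.3 = 0.0003614 A
  P_R3 = I_R3² × R3 = (0.0003614)² × 3.3 = 0.0000004311 W

Final answers:
1. V_3 = 13.01 V
2. I_R2 = 0.0003614 A
3. P_R3 = 4.311e-07 W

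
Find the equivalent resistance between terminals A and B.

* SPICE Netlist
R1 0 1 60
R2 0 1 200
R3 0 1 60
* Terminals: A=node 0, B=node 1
Reduce the network between node 0 (A) and node 1 (B) by series/parallel combination:
  Rp1 = R1 ‖ R2 ‖ R3 (parallel, all between nodes 0 and 1) = 1/(1/60 + 1/200 + 1/60) = 26.09 Ω
R_eq = 26.09 Ω

Final answer: 26.09 Ω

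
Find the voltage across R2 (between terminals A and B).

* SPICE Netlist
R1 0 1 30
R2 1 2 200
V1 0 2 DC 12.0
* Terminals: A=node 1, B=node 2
R1 and R2 are in series across V1 (node 0 → node 1 → node 2), and the output A–B is taken across R2, so this is a voltage divider.
Series current: I = V1/(R1 + R2) = 12/(30 + 200) = 12/230 = 0.05217 A
V_R2 = I × R2 = V1 × R2/(R1 + R2) = 12 × 200/230 = 10.43 V

Final answer: 10.43 V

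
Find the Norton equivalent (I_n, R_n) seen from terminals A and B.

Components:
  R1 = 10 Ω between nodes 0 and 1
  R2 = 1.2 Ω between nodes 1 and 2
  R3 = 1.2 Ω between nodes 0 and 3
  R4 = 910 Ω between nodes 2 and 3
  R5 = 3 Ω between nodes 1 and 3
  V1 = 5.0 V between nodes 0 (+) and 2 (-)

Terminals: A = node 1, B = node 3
Find the Thévenin equivalent first; then I_n = V_th/R_th and R_n = R_th.
Step 1 — V_th is the open-circuit voltage V_A - V_B (nothing connected across the terminals).
Nodal analysis, taking node 2 as the 0 V reference.
Source V1 fixes V_0 = 5 V.
KCL at each unknown node (sum of currents leaving = 0; resistances in Ω):
  Node 1: (V_1 - 5)/10 + (V_1 - 0)/1.2 + (V_1 - V_3)/3 = 0
  Node 3: (V_3 - 5)/1.2 + (V_3 - 0)/910 + (V_3 - V_1)/3 = 0
Collecting terms (coefficients in siemens):
  1.267·V_1 - 0.3333·V_3 = 0.5
  1.168·V_3 - 0.3333·V_1 = 4.167
Determinant D = (1.267)(1.168) - (-0.3333)(-0.3333) = 1.368
V_1 = [(0.5)(1.168) - (-0.3333)(4.167)]/D = 1.442 V
V_3 = [(1.267)(4.167) - (0.5)(-0.3333)]/D = 3.98 V
V_th = V_1 - V_3 = 1.442 - 3.98 = -2.538 V
Step 2 — R_th: zero the source — replace V1 by a short circuit (node 2 merges into node 0) — and find the resistance seen between A (node 1) and B (node 3).
Reduce the network between node 1 (A) and node 3 (B) by series/parallel combination:
  Rp1 = R1 ‖ R2 (parallel, both between nodes 0 and 1) = 1/(1/10 + 1/1.2) = 1.071 Ω
  Rp2 = R3 ‖ R4 (parallel, both between nodes 0 and 3) = 1/(1/1.2 + 1/910) = 1.198 Ω
  Rs1 = Rp1 + Rp2 (series, joined only at node 0) = 1.071 + 1.198 = 2.27 Ω
  Rp3 = R5 ‖ Rs1 (parallel, both between nodes 1 and 3) = 1/(1/3 + 1/2.27) = 1.292 Ω
R_th = 1.292 Ω
I_n = V_th/R_th = -2.538/1.292 = -1.964 A, and R_n = R_th = 1.292 Ω

Final answer: I_n = -1.964 A, R_n = 1.292 Ω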